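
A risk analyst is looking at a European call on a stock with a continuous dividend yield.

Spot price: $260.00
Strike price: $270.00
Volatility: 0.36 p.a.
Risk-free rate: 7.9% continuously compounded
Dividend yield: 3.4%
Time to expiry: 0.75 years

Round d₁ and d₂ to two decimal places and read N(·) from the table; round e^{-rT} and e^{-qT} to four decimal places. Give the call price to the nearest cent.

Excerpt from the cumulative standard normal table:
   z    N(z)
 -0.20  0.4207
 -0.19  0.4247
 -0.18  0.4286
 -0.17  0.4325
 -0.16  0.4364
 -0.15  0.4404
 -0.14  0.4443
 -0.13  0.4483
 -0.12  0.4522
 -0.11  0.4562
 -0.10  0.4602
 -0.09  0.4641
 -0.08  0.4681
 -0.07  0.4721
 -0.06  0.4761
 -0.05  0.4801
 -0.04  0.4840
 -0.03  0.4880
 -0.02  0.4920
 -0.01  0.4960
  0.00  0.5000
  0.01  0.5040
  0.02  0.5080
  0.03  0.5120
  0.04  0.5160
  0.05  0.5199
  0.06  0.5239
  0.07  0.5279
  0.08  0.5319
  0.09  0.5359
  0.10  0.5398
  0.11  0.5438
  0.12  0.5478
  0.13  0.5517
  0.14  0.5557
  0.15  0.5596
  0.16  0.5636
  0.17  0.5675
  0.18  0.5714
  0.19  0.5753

σ√T = 0.36 × 0.8660 = 0.3118
d₁ = [ln(260/270) + (0.079 − 0.034 + 0.36²/2)·0.75] / 0.3118 = [-0.0377 + 0.0823] / 0.3118 = 0.1431 ⇒ 0.14
d₂ = d₁ − σ√T = 0.1431 − 0.3118 = -0.1687 ⇒ -0.17
exp(−qT) = exp(−0.034·0.75) = 0.9748;  exp(−rT) = exp(−0.079·0.75) = 0.9425
N(d₁) = N(0.14) = 0.5557;  N(d₂) = N(-0.17) = 0.4325
C = 260·0.9748·0.5557 − 270·0.9425·0.4325 = 140.8411 − 110.0604 = 30.7806

$30.78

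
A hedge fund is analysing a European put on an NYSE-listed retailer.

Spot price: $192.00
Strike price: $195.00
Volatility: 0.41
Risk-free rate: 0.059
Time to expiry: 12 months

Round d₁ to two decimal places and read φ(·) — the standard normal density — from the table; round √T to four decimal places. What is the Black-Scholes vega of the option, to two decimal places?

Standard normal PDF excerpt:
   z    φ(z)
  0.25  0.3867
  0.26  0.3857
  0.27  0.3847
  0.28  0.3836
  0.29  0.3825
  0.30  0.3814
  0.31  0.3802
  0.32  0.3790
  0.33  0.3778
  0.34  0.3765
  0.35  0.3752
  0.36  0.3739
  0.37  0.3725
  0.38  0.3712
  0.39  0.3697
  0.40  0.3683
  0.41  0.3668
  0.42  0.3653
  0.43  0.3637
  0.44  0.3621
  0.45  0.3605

73.00

σ√T = 0.41·√1 = 0.4100
d₁ = [ln(192/195) + (0.059 + 0.41²/2)·1] / 0.4100 = [-0.0155 + 0.1430] / 0.4100 = 0.3111 → 0.31
√T = √1 = 1.0000
φ(d₁) = φ(0.31) = 0.3802
vega = S·φ(d₁)·√T = 192·0.3802·1.0000 = 72.9984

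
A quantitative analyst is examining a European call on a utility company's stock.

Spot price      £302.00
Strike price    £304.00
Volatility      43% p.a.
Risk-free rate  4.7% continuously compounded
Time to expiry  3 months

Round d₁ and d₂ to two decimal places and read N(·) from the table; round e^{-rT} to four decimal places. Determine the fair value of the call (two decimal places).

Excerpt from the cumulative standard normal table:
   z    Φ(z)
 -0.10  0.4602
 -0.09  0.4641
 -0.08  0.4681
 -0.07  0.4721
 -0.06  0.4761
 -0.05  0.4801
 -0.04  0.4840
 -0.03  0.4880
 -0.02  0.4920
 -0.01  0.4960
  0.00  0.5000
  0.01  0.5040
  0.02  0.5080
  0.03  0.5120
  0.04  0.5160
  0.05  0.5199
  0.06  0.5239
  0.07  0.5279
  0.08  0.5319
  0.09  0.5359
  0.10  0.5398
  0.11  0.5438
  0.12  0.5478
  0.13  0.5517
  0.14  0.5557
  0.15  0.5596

£25.98

σ√T = 0.43·√0.25 = 0.2150
ln(S/K) + (r + σ²/2)T = ln(302/304) + (0.047 + 0.43²/2)·0.25 = -0.0066 + 0.0349 = 0.0283
d₁ = 0.0283 / 0.2150 = 0.1315 ⇒ 0.13
d₂ = d₁ − σ√T = 0.1315 − 0.2150 = -0.0835 ⇒ -0.08
e^(−rT) = e^(−0.047·0.25) = 0.9883
N(d₁) = N(0.13) = 0.5517;  N(d₂) = N(-0.08) = 0.4681
C = 302·0.5517 − 304·0.9883·0.4681 = 166.6134 − 140.6375 = 25.9759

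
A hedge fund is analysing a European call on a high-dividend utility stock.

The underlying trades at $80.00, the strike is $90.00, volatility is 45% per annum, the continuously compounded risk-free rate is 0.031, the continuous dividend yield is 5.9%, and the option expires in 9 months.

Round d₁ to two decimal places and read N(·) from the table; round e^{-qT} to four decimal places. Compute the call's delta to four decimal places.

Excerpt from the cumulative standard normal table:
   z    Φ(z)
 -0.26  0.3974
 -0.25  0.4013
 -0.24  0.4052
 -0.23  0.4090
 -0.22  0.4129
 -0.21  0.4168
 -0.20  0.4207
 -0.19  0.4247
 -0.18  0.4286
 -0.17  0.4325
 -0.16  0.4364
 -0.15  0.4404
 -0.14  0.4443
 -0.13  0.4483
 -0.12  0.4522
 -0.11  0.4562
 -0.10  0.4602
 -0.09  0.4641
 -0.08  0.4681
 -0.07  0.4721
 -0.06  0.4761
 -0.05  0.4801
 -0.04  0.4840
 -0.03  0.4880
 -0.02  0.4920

0.4175

T = 0.75;  σ√T = 0.3897
d₁ = [ln(80/90) + (0.031 − 0.059 + ½·0.45²)·0.75] / (σ√T) = (-0.1178 + 0.0549) / 0.3897 = -0.1613 ≈ -0.16
N(d₁) = N(-0.16) = 0.4364
Δ_call = e^(−qT)·N(d₁) = 0.9567·0.4364 = 0.4175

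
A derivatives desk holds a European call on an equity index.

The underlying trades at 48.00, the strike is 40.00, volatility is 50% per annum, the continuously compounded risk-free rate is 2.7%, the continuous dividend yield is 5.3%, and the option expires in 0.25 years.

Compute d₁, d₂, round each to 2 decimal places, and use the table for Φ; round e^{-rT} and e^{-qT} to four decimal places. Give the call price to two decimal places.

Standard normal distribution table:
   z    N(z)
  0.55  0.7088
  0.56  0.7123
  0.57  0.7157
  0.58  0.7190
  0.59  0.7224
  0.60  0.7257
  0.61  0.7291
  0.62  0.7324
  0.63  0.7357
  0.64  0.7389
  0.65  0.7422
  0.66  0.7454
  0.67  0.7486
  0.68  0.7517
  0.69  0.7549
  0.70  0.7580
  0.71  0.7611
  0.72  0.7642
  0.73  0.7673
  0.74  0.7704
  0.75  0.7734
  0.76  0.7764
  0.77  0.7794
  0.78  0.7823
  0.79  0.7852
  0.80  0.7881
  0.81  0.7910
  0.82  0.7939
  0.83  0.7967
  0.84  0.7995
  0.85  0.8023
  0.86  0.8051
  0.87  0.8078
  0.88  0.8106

σ√T = 0.5·√0.25 = 0.2500
d₁ = [ln(48/40) + (0.027 − 0.053 + 0.5²/2)·0.25] / 0.2500 = [0.1823 + 0.0248] / 0.2500 = 0.8283 ⇒ 0.83
d₂ = d₁ − σ√T = 0.8283 − 0.2500 = 0.5783 ⇒ 0.58
exp(−qT) = exp(−0.053·0.25) = 0.9868;  exp(−rT) = exp(−0.027·0.25) = 0.9933
N(d₁) = N(0.83) = 0.7967;  N(d₂) = N(0.58) = 0.7190
C = 48·0.9868·0.7967 − 40·0.9933·0.7190 = 37.7368 − 28.5673 = 9.1695

9.17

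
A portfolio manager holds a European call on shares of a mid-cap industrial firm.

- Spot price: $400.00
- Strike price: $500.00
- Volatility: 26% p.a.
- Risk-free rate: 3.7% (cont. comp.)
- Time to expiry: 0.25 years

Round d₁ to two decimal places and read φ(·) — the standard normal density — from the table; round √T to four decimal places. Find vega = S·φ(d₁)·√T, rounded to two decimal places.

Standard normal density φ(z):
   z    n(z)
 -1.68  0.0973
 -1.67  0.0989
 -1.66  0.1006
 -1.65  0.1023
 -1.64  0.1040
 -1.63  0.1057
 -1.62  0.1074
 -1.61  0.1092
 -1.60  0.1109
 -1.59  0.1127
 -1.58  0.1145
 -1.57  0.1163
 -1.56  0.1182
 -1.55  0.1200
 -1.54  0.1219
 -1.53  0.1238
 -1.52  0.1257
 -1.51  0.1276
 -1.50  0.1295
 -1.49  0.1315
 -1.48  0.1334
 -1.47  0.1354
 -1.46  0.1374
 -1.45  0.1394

22.90

σ√T = 0.26·√0.25 = 0.1300
d₁ = [ln(400/500) + (0.037 + ½·0.26²)·0.25] / (σ√T) = (-0.2231 + 0.0177) / 0.1300 = -1.5803 ⇒ -1.58
√T = √0.25 = 0.5000
φ(d₁) = φ(-1.58) = 0.1145
vega = S·φ(d₁)·√T = 400·0.1145·0.5000 = 22.9000
(The put has the same vega.)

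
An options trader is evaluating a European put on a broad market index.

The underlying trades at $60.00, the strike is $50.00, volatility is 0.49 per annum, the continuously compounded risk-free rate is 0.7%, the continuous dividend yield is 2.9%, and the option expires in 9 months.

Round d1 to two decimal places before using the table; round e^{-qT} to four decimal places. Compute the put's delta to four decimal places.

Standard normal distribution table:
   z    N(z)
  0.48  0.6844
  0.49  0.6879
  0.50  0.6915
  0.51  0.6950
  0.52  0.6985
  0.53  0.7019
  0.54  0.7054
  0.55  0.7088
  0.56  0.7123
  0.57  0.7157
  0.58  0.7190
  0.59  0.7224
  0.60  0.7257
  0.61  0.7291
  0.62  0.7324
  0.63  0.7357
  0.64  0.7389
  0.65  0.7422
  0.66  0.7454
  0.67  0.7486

σ√T = 0.49 × 0.8660 = 0.4244
d₁ = [ln(60/50) + (0.007 − 0.029 + ½·0.49²)·0.75] / (σ√T) = (0.1823 + 0.0735) / 0.4244 = 0.6029 ⇒ 0.60
N(d₁) = N(0.60) = 0.7257
Δ_put = exp(−qT)·(N(d₁) − 1) = 0.9785·(0.7257 − 1) = -0.2684

-0.2684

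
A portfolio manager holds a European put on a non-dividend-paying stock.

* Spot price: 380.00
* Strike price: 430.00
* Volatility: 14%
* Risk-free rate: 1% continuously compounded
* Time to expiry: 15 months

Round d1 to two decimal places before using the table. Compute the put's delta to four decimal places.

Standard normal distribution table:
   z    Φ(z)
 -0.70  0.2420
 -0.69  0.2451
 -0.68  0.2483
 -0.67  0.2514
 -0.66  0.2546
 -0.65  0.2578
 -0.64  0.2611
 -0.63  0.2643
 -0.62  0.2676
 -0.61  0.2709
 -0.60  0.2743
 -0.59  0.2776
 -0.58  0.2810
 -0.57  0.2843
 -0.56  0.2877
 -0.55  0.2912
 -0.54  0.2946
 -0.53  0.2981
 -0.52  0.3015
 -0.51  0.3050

-0.7357

σ√T = 0.14·√1.25 = 0.1565
ln(S/K) + (r + σ²/2)T = ln(380/430) + (0.01 + 0.14²/2)·1.25 = -0.1236 + 0.0248 = -0.0989
d₁ = -0.0989 / 0.1565 = -0.6316 ⇒ -0.63
N(d₁) = N(-0.63) = 0.2643
Δ_put = N(d₁) − 1 = 0.2643 − 1 = -0.7357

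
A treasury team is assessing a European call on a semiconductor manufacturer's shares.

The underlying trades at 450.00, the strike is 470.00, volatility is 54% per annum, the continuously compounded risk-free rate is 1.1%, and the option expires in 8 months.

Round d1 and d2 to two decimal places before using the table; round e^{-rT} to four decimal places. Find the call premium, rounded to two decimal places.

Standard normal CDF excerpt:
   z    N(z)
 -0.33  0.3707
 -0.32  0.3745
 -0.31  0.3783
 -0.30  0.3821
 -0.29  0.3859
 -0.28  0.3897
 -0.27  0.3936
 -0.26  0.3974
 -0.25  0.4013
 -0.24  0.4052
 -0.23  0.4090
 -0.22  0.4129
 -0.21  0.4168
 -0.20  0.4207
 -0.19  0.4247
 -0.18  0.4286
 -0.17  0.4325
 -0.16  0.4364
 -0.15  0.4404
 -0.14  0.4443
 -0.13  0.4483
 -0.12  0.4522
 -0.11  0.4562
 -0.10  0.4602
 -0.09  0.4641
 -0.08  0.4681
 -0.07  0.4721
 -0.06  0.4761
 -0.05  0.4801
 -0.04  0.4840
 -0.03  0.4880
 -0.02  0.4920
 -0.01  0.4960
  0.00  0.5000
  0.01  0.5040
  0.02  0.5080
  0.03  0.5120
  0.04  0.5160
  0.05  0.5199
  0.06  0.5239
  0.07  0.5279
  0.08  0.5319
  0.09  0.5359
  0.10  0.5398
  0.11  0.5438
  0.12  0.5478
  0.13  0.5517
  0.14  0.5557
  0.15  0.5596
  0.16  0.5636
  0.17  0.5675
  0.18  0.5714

71.79

σ√T = 0.54·√0.6667 = 0.4409
d₁ = [ln(450/470) + (0.011 + 0.54²/2)·0.6667] / 0.4409 = [-0.0435 + 0.1045] / 0.4409 = 0.1385 ≈ 0.14
d₂ = d₁ − σ√T = 0.1385 − 0.4409 = -0.3024 ≈ -0.30
exp(−rT) = exp(−0.011·0.6667) = 0.9927
N(d₁) = N(0.14) = 0.5557;  N(d₂) = N(-0.30) = 0.3821
C = 450·0.5557 − 470·0.9927·0.3821 = 250.0650 − 178.2760 = 71.7890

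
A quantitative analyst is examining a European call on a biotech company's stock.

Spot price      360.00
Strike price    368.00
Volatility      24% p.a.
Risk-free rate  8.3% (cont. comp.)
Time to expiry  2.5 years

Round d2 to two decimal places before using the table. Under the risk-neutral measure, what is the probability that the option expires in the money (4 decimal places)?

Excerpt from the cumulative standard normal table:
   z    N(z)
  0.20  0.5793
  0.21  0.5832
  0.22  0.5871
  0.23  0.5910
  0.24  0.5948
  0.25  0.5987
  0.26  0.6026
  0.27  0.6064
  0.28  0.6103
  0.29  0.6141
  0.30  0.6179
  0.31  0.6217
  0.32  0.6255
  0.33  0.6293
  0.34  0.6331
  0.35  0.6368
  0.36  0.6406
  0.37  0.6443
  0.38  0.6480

T = 2.5;  σ√T = 0.3795
ln(S/K) + (r + σ²/2)T = ln(360/368) + (0.083 + 0.24²/2)·2.5 = -0.0220 + 0.2795 = 0.2575
d₁ = 0.2575 / 0.3795 = 0.6786 ≈ 0.68
d₂ = d₁ − σ√T = 0.6786 − 0.3795 = 0.2992 ≈ 0.30
Risk-neutral Pr[S_T > K] = N(d₂) = N(0.30) = 0.6179

0.6179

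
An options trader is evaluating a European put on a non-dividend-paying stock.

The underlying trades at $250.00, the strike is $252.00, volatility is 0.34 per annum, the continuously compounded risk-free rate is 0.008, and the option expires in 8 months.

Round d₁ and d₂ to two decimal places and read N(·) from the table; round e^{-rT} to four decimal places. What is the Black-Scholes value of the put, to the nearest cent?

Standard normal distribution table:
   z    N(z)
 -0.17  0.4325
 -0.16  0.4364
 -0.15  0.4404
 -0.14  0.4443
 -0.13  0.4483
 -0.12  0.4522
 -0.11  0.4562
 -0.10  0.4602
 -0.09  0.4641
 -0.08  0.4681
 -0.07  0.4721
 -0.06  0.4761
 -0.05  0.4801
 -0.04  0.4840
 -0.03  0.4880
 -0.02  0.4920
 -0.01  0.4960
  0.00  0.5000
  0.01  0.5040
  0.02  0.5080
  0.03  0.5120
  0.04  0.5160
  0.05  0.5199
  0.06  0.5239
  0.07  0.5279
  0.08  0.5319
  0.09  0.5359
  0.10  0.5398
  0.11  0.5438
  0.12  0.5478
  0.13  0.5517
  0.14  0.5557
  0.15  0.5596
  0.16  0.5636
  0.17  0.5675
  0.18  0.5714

σ√T = 0.34·√0.6667 = 0.2776
ln(S/K) + (r + σ²/2)T = ln(250/252) + (0.008 + 0.34²/2)·0.6667 = -0.0080 + 0.0439 = 0.0359
d₁ = 0.0359 / 0.2776 = 0.1293 ⇒ 0.13
d₂ = d₁ − σ√T = 0.1293 − 0.2776 = -0.1483 ⇒ -0.15
e^(−rT) = e^(−0.008·0.6667) = 0.9947
N(−d₂) = N(0.15) = 0.5596;  N(−d₁) = N(-0.13) = 0.4483
P = 252·0.9947·0.5596 − 250·0.4483 = 140.2718 − 112.0750 = 28.1968

$28.20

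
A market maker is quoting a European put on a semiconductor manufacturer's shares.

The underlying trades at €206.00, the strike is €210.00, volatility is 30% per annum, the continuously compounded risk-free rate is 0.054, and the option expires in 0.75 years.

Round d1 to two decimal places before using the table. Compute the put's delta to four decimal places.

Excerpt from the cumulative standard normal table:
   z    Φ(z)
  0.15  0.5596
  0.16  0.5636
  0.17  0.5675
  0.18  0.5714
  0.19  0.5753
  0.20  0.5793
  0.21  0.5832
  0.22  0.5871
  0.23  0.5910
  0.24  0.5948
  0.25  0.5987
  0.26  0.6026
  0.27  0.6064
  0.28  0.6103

-0.4168

σ√T = 0.3·√0.75 = 0.2598
d₁ = [ln(206/210) + (0.054 + 0.3²/2)·0.75] / 0.2598 = [-0.0192 + 0.0743] / 0.2598 = 0.2118 ⇒ 0.21
N(d₁) = N(0.21) = 0.5832
Δ_put = N(d₁) − 1 = 0.5832 − 1 = -0.4168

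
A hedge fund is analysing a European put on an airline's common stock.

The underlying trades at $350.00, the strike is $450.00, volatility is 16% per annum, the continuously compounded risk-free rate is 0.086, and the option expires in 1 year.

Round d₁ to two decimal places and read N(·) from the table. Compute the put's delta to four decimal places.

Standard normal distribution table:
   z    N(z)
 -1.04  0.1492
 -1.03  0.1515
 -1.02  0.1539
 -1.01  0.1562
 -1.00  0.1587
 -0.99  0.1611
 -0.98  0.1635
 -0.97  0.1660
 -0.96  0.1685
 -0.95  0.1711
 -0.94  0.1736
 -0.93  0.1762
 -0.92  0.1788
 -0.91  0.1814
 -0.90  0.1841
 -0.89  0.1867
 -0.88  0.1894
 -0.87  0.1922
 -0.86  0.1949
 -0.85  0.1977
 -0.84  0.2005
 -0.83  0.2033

-0.8289

σ√T = 0.16 × 1.0000 = 0.1600
ln(S/K) + (r + σ²/2)T = ln(350/450) + (0.086 + 0.16²/2)·1 = -0.2513 + 0.0988 = -0.1525
d₁ = -0.1525 / 0.1600 = -0.9532 ≈ -0.95
N(d₁) = N(-0.95) = 0.1711
Δ_put = N(d₁) − 1 = 0.1711 − 1 = -0.8289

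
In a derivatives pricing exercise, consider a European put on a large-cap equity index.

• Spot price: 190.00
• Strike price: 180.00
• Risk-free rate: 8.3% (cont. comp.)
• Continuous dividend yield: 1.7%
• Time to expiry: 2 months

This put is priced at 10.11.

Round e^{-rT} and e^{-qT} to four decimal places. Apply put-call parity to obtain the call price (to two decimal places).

22.04

exp(−qT) = exp(−0.017·0.1667) = 0.9972;  exp(−rT) = exp(−0.083·0.1667) = 0.9863
Put-call parity: C − P = S·e^(−qT) − K·e^(−rT) = 190·0.9972 − 180·0.9863 = 189.4680 − 177.5340 = 11.9340
C = P + (C − P) = 10.11 + (11.9340) = 22.0440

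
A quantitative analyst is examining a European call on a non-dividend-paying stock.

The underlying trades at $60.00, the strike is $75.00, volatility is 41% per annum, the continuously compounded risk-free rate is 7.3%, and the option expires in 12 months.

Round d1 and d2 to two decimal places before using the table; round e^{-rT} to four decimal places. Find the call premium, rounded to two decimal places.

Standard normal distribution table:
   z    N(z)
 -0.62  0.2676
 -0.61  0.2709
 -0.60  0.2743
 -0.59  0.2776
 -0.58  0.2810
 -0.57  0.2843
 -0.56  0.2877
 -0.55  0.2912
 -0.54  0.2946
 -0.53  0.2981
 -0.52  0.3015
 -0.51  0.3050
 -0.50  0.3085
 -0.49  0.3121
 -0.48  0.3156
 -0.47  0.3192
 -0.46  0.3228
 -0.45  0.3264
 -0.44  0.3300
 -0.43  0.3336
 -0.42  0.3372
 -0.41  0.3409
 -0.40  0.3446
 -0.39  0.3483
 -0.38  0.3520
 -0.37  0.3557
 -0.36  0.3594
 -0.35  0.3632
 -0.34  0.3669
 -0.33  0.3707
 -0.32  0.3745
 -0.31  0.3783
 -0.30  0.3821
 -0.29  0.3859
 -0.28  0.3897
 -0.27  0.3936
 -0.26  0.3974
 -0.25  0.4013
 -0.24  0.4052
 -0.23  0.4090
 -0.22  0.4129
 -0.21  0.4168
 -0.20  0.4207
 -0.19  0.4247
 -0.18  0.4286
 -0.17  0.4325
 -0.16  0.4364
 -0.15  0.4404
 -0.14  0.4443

T = 1;  σ√T = 0.4100
d₁ = [ln(60/75) + (0.073 + 0.41²/2)·1] / 0.4100 = [-0.2231 + 0.1570] / 0.4100 = -0.1612 → -0.16
d₂ = d₁ − σ√T = -0.1612 − 0.4100 = -0.5712 → -0.57
exp(−rT) = exp(−0.073·1) = 0.9296
N(d₁) = N(-0.16) = 0.4364;  N(d₂) = N(-0.57) = 0.2843
C = 60·0.4364 − 75·0.9296·0.2843 = 26.1840 − 19.8214 = 6.3626

$6.36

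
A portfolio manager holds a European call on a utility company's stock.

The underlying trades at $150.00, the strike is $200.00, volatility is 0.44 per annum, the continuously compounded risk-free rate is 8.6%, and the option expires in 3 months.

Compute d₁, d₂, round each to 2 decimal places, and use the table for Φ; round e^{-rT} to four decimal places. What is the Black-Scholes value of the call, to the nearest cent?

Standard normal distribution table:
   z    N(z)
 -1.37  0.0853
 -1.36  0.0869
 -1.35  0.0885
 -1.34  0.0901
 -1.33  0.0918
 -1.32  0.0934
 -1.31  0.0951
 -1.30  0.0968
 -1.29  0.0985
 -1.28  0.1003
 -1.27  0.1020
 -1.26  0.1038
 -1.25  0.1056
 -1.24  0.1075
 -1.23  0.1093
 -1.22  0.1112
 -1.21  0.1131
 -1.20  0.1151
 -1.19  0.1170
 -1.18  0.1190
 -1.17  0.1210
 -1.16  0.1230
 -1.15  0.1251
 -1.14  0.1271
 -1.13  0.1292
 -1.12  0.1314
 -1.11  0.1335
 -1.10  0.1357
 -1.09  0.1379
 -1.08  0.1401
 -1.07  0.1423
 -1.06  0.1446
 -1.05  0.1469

T = 0.25;  σ√T = 0.2200
d₁ = [ln(150/200) + (0.086 + ½·0.44²)·0.25] / (σ√T) = (-0.2877 + 0.0457) / 0.2200 = -1.0999 ≈ -1.10
d₂ = -1.0999 − 0.2200 = -1.3199 ≈ -1.32
exp(−rT) = exp(−0.086·0.25) = 0.9787
N(d₁) = N(-1.10) = 0.1357;  N(d₂) = N(-1.32) = 0.0934
C = 150·0.1357 − 200·0.9787·0.0934 = 20.3550 − 18.2821 = 2.0729

$2.07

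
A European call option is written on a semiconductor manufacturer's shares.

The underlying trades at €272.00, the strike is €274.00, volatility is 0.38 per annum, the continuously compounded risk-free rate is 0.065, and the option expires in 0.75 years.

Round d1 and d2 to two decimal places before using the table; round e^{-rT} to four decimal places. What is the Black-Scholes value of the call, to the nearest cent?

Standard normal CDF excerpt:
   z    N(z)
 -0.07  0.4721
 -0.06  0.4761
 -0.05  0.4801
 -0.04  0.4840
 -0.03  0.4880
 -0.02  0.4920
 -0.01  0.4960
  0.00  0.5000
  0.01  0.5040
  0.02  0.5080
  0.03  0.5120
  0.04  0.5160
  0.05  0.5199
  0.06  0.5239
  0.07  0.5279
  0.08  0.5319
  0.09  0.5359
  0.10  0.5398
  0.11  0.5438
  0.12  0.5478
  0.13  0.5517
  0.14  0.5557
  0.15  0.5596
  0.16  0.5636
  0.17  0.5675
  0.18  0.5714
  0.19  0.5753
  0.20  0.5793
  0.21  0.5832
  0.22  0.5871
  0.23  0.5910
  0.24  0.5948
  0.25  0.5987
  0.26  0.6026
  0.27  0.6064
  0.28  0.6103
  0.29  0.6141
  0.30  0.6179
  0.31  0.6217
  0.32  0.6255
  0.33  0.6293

σ√T = 0.38 × 0.8660 = 0.3291
ln(S/K) + (r + σ²/2)T = ln(272/274) + (0.065 + 0.38²/2)·0.75 = -0.0073 + 0.1029 = 0.0956
d₁ = 0.0956 / 0.3291 = 0.2904 ≈ 0.29
d₂ = d₁ − σ√T = 0.2904 − 0.3291 = -0.0387 ≈ -0.04
e^(−rT) = e^(−0.065·0.75) = 0.9524
N(d₁) = N(0.29) = 0.6141;  N(d₂) = N(-0.04) = 0.4840
C = 272·0.6141 − 274·0.9524·0.4840 = 167.0352 − 126.3035 = 40.7317

€40.73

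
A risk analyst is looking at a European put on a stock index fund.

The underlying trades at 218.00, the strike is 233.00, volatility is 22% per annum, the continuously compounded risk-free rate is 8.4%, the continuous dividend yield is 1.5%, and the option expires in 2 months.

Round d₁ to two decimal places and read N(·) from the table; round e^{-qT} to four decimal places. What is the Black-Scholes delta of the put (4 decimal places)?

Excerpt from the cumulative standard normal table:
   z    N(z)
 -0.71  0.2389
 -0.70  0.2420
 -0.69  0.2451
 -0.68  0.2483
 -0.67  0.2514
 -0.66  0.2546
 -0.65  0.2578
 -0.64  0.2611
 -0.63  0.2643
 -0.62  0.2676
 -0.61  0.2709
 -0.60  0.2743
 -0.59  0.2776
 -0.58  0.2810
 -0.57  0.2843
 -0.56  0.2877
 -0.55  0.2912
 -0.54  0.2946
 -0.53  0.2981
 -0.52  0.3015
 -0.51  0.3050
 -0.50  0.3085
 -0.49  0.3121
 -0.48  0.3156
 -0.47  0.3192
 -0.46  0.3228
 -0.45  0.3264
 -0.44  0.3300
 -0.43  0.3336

-0.7139

σ√T = 0.22 × 0.4082 = 0.0898
d₁ = [ln(218/233) + (0.084 − 0.015 + 0.22²/2)·0.1667] / 0.0898 = [-0.0665 + 0.0155] / 0.0898 = -0.5679 ⇒ -0.57
N(d₁) = N(-0.57) = 0.2843
Δ_put = exp(−qT)·(N(d₁) − 1) = 0.9975·(0.2843 − 1) = -0.7139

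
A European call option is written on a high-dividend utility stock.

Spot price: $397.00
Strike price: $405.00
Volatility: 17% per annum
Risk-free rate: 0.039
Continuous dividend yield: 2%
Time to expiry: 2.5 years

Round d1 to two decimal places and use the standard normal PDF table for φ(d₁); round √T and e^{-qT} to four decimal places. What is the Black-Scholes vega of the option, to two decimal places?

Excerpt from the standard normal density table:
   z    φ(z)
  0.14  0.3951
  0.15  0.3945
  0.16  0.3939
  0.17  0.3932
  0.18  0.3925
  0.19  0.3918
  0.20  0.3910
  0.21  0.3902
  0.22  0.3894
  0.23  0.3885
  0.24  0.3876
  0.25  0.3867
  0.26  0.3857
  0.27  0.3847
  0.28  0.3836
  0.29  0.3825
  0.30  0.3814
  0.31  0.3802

σ√T = 0.17·√2.5 = 0.2688
d₁ = [ln(397/405) + (0.039 − 0.02 + 0.17²/2)·2.5] / 0.2688 = [-0.0200 + 0.0836] / 0.2688 = 0.2369 → 0.24
√T = √2.5 = 1.5811
φ(d₁) = φ(0.24) = 0.3876
exp(−qT) = exp(−0.02·2.5) = 0.9512
vega = S·exp(−qT)·φ(d₁)·√T = 397·0.9512·0.3876·1.5811 = 231.4224
(Call and put vega coincide under Black-Scholes.)

231.42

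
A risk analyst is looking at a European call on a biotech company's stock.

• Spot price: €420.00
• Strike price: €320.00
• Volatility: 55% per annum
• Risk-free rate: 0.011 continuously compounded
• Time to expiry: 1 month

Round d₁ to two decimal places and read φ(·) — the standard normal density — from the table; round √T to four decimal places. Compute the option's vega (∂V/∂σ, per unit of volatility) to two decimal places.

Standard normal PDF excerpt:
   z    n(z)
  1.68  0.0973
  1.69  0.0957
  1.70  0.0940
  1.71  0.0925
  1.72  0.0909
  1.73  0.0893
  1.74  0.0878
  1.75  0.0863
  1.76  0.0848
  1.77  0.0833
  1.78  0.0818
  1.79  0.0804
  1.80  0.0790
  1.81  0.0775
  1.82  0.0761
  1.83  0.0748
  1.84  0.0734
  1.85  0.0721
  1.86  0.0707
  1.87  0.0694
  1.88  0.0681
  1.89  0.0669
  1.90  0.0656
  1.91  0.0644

T = 0.08333;  σ√T = 0.1588
d₁ = [ln(420/320) + (0.011 + 0.55²/2)·0.08333] / 0.1588 = [0.2719 + 0.0135] / 0.1588 = 1.7979 → 1.80
√T = √0.08333 = 0.2887
φ(d₁) = φ(1.80) = 0.0790
vega = S·φ(d₁)·√T = 420·0.0790·0.2887 = 9.5791

9.58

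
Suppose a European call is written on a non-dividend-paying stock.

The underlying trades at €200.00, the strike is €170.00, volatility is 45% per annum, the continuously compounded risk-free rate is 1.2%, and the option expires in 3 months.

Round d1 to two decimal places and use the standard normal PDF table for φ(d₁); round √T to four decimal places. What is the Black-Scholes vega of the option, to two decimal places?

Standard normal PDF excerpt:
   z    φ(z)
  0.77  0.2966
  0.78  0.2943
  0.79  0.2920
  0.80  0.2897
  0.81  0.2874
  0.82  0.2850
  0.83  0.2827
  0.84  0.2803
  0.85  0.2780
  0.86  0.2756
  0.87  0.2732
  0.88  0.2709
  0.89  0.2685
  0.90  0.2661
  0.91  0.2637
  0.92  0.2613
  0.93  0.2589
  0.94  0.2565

σ√T = 0.45 × 0.5000 = 0.2250
d₁ = [ln(200/170) + (0.012 + 0.45²/2)·0.25] / 0.2250 = [0.1625 + 0.0283] / 0.2250 = 0.8481 ⇒ 0.85
√T = √0.25 = 0.5000
φ(d₁) = φ(0.85) = 0.2780
vega = S·φ(d₁)·√T = 200·0.2780·0.5000 = 27.8000

27.80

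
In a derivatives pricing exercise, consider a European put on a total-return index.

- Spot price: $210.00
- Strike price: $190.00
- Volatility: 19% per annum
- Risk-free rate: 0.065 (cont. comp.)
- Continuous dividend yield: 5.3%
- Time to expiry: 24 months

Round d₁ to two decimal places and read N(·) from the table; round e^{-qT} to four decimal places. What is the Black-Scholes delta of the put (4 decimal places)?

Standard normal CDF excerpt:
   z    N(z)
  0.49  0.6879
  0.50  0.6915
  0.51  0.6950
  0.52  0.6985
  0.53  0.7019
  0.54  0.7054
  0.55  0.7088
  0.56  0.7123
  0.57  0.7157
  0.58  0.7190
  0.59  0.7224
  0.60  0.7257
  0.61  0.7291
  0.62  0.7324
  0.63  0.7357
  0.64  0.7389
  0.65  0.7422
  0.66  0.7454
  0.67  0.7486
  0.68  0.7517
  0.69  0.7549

-0.2467

σ√T = 0.19·√2 = 0.2687
d₁ = [ln(210/190) + (0.065 − 0.053 + 0.19²/2)·2] / 0.2687 = [0.1001 + 0.0601] / 0.2687 = 0.5961 which rounds to 0.60
N(d₁) = N(0.60) = 0.7257
Δ_put = exp(−qT)·(N(d₁) − 1) = 0.8994·(0.7257 − 1) = -0.2467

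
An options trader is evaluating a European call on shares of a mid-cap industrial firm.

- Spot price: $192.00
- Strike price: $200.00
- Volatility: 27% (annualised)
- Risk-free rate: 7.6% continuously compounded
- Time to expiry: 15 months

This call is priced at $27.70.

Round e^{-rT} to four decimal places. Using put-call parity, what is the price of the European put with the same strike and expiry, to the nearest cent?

$17.58

exp(−rT) = exp(−0.076·1.25) = 0.9094
Put-call parity: C − P = S − K·e^(−rT) = 192 − 200·0.9094 = 192 − 181.8800 = 10.1200
P = C − (C − P) = 27.70 − (10.1200) = 17.5800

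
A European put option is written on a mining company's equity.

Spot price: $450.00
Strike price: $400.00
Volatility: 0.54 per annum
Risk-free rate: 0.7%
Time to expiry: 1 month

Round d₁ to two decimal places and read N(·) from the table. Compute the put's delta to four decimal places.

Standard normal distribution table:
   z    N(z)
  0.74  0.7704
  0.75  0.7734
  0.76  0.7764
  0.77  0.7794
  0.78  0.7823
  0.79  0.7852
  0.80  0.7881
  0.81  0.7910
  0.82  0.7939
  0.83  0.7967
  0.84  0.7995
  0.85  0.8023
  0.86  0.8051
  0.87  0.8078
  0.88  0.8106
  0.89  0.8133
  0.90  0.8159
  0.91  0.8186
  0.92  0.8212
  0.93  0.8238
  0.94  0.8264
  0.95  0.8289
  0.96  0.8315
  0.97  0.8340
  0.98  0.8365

-0.2005

T = 0.08333;  σ√T = 0.1559
ln(S/K) + (r + σ²/2)T = ln(450/400) + (0.007 + 0.54²/2)·0.08333 = 0.1178 + 0.0127 = 0.1305
d₁ = 0.1305 / 0.1559 = 0.8373 ⇒ 0.84
N(d₁) = N(0.84) = 0.7995
Δ_put = N(d₁) − 1 = 0.7995 − 1 = -0.2005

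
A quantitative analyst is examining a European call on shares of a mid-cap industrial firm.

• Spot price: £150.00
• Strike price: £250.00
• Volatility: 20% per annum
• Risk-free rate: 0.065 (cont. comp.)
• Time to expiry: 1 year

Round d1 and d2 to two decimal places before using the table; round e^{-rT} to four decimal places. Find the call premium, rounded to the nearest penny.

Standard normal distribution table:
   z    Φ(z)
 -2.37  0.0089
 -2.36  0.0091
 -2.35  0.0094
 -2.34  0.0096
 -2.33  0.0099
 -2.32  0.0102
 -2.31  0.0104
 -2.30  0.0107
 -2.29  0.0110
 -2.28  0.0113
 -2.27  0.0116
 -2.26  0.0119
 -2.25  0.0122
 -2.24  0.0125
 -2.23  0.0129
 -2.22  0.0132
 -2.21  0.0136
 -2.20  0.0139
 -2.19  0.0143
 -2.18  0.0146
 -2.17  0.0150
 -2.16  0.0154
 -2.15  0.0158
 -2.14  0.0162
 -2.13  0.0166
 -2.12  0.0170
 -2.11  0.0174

£0.17

T = 1;  σ√T = 0.2000
d₁ = [ln(150/250) + (0.065 + ½·0.2²)·1] / (σ√T) = (-0.5108 + 0.0850) / 0.2000 = -2.1291 → -2.13
d₂ = -2.1291 − 0.2000 = -2.3291 → -2.33
exp(−rT) = exp(−0.065·1) = 0.9371
N(d₁) = N(-2.13) = 0.0166;  N(d₂) = N(-2.33) = 0.0099
C = 150·0.0166 − 250·0.9371·0.0099 = 2.4900 − 2.3193 = 0.1707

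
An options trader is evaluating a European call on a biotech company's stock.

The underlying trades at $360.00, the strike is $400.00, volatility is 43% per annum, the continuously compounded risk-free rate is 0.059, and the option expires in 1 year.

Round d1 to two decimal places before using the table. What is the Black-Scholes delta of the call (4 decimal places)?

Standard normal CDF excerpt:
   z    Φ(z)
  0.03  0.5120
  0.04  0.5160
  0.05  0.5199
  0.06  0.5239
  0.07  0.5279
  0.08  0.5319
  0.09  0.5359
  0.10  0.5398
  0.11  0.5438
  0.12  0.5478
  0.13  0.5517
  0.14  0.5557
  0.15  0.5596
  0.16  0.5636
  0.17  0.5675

T = 1;  σ√T = 0.4300
ln(S/K) + (r + σ²/2)T = ln(360/400) + (0.059 + 0.43²/2)·1 = -0.1054 + 0.1514 = 0.0461
d₁ = 0.0461 / 0.4300 = 0.1072 ⇒ 0.11
N(d₁) = N(0.11) = 0.5438
Δ_call = N(d₁) = 0.5438

0.5438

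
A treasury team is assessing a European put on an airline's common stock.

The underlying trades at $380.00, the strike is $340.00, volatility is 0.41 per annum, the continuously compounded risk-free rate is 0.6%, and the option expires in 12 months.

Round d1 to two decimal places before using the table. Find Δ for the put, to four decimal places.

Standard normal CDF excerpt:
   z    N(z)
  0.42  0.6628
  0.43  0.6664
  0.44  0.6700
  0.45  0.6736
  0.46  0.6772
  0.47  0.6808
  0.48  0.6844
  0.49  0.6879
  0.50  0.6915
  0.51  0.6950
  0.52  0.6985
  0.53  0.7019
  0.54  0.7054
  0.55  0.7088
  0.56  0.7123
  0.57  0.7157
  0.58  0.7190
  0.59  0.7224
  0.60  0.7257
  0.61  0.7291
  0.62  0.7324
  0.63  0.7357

σ√T = 0.41·√1 = 0.4100
ln(S/K) + (r + σ²/2)T = ln(380/340) + (0.006 + 0.41²/2)·1 = 0.1112 + 0.0900 = 0.2013
d₁ = 0.2013 / 0.4100 = 0.4909 ⇒ 0.49
N(d₁) = N(0.49) = 0.6879
Δ_put = N(d₁) − 1 = 0.6879 − 1 = -0.3121

-0.3121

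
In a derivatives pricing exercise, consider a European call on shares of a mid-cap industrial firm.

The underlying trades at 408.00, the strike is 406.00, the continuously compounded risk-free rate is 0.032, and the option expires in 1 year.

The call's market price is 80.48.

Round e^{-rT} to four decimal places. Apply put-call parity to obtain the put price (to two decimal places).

e^(−rT) = e^(−0.032·1) = 0.9685
Put-call parity: C − P = S − K·e^(−rT) = 408 − 406·0.9685 = 408 − 393.2110 = 14.7890
P = C − (C − P) = 80.48 − (14.7890) = 65.6910

65.69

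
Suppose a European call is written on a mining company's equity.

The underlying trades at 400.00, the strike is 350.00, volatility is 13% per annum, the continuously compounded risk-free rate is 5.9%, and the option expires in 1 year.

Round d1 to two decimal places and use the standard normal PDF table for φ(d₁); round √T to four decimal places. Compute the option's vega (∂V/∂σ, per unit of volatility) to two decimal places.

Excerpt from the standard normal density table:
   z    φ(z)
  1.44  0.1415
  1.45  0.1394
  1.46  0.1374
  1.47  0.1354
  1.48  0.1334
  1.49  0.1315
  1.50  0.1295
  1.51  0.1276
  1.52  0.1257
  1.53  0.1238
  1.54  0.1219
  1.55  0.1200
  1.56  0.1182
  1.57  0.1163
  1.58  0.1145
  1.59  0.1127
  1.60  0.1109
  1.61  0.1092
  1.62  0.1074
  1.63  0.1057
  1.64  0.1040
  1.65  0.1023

σ√T = 0.13 × 1.0000 = 0.1300
ln(S/K) + (r + σ²/2)T = ln(400/350) + (0.059 + 0.13²/2)·1 = 0.1335 + 0.0674 = 0.2010
d₁ = 0.2010 / 0.1300 = 1.5460 which rounds to 1.55
√T = √1 = 1.0000
φ(d₁) = φ(1.55) = 0.1200
vega = S·φ(d₁)·√T = 400·0.1200·1.0000 = 48.0000
(The put has the same vega.)

48.00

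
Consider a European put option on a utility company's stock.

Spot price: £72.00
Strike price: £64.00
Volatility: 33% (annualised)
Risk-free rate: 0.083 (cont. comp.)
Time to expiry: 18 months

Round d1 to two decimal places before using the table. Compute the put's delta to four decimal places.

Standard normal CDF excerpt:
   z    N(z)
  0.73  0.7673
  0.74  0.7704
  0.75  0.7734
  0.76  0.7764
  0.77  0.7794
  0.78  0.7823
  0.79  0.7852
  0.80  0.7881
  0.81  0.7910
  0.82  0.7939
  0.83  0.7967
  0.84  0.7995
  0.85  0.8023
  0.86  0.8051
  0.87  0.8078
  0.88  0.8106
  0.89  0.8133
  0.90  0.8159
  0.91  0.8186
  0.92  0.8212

T = 1.5;  σ√T = 0.4042
ln(S/K) + (r + σ²/2)T = ln(72/64) + (0.083 + 0.33²/2)·1.5 = 0.1178 + 0.2062 = 0.3240
d₁ = 0.3240 / 0.4042 = 0.8015 which rounds to 0.80
N(d₁) = N(0.80) = 0.7881
Δ_put = N(d₁) − 1 = 0.7881 − 1 = -0.2119

-0.2119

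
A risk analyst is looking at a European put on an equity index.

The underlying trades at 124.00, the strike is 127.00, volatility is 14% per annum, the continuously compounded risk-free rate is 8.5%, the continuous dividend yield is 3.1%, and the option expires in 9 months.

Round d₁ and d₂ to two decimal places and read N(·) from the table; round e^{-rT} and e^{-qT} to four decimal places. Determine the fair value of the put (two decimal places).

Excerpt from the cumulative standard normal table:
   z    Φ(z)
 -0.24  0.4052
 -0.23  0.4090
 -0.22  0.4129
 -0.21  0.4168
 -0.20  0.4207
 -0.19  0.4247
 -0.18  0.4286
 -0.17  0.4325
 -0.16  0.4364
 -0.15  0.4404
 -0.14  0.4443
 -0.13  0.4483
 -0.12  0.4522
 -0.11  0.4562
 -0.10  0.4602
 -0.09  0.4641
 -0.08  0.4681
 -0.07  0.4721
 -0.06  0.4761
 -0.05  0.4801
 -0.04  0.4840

4.81

T = 0.75;  σ√T = 0.1212
d₁ = [ln(124/127) + (0.085 − 0.031 + 0.14²/2)·0.75] / 0.1212 = [-0.0239 + 0.0479] / 0.1212 = 0.1975 ⇒ 0.20
d₂ = d₁ − σ√T = 0.1975 − 0.1212 = 0.0762 ⇒ 0.08
e^(−qT) = e^(−0.031·0.75) = 0.9770;  e^(−rT) = e^(−0.085·0.75) = 0.9382
N(−d₂) = N(-0.08) = 0.4681;  N(−d₁) = N(-0.20) = 0.4207
P = 127·0.9382·0.4681 − 124·0.9770·0.4207 = 55.7748 − 50.9670 = 4.8078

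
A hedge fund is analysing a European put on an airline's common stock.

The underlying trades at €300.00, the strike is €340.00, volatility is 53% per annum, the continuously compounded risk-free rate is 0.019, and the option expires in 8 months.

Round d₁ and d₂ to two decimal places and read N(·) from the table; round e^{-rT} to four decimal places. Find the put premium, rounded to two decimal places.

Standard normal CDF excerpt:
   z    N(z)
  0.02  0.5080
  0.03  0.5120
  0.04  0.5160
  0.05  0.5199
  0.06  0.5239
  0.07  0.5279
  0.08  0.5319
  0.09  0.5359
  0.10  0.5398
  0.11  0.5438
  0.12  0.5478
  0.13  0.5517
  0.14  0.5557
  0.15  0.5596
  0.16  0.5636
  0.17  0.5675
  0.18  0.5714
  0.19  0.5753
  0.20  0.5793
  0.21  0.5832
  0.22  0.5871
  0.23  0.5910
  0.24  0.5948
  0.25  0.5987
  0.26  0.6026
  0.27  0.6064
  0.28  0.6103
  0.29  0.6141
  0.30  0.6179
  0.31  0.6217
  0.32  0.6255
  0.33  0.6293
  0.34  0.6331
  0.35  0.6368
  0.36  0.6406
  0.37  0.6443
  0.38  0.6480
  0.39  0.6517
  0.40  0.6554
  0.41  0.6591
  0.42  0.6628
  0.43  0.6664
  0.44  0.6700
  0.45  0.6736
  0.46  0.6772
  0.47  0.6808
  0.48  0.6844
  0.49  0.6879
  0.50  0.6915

€74.96

T = 0.6667;  σ√T = 0.4327
d₁ = [ln(300/340) + (0.019 + 0.53²/2)·0.6667] / 0.4327 = [-0.1252 + 0.1063] / 0.4327 = -0.0436 ⇒ -0.04
d₂ = d₁ − σ√T = -0.0436 − 0.4327 = -0.4763 ⇒ -0.48
e^(−rT) = e^(−0.019·0.6667) = 0.9874
N(−d₂) = N(0.48) = 0.6844;  N(−d₁) = N(0.04) = 0.5160
P = 340·0.9874·0.6844 − 300·0.5160 = 229.7640 − 154.8000 = 74.9640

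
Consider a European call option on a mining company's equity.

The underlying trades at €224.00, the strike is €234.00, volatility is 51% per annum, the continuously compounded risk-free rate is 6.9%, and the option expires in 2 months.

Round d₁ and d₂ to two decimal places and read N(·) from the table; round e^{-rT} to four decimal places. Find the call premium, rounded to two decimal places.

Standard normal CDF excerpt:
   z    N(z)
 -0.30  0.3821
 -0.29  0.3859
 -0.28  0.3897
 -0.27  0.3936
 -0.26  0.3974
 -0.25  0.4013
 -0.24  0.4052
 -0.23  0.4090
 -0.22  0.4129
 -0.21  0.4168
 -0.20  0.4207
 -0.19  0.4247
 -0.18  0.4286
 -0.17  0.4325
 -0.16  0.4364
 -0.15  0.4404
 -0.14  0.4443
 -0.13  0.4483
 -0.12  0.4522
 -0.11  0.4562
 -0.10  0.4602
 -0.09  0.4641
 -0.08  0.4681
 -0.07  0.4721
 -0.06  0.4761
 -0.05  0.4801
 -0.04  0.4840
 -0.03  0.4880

€15.61

σ√T = 0.51 × 0.4082 = 0.2082
d₁ = [ln(224/234) + (0.069 + ½·0.51²)·0.1667] / (σ√T) = (-0.0437 + 0.0332) / 0.2082 = -0.0504 → -0.05
d₂ = -0.0504 − 0.2082 = -0.2586 → -0.26
exp(−rT) = exp(−0.069·0.1667) = 0.9886
C = 224·N(-0.05) − 234·0.9886·N(-0.26) = 224·0.4801 − 234·0.9886·0.3974 = 107.5424 − 91.9315 = 15.6109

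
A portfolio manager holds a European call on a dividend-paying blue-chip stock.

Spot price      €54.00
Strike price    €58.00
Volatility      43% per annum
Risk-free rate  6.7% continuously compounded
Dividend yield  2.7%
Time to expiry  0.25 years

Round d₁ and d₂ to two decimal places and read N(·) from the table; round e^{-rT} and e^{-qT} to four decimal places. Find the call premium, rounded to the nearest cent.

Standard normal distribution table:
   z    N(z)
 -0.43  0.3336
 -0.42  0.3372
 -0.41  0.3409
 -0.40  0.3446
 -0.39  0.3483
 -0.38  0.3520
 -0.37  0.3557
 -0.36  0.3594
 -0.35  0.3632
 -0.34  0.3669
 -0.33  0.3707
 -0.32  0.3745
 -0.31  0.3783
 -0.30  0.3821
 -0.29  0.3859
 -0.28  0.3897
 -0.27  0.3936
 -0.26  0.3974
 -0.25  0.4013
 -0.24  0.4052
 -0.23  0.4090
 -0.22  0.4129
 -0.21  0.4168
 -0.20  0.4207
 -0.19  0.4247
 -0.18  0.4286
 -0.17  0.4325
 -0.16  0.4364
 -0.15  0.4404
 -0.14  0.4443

T = 0.25;  σ√T = 0.2150
ln(S/K) + (r − q + σ²/2)T = ln(54/58) + (0.067 − 0.027 + 0.43²/2)·0.25 = -0.0715 + 0.0331 = -0.0383
d₁ = -0.0383 / 0.2150 = -0.1784 ⇒ -0.18
d₂ = d₁ − σ√T = -0.1784 − 0.2150 = -0.3934 ⇒ -0.39
e^(−qT) = e^(−0.027·0.25) = 0.9933;  e^(−rT) = e^(−0.067·0.25) = 0.9834
N(d₁) = N(-0.18) = 0.4286;  N(d₂) = N(-0.39) = 0.3483
C = 54·0.9933·0.4286 − 58·0.9834·0.3483 = 22.9893 − 19.8661 = 3.1233

€3.12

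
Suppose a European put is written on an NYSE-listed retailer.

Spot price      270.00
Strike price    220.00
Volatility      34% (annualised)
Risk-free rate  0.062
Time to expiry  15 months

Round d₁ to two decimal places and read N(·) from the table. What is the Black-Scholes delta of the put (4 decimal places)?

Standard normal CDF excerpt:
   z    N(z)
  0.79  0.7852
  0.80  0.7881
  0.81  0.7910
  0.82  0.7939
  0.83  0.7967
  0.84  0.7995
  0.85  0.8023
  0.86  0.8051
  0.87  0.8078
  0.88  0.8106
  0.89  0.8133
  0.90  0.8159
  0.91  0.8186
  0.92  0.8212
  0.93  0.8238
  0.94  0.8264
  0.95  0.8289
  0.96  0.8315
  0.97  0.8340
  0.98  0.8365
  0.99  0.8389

σ√T = 0.34 × 1.1180 = 0.3801
ln(S/K) + (r + σ²/2)T = ln(270/220) + (0.062 + 0.34²/2)·1.25 = 0.2048 + 0.1498 = 0.3545
d₁ = 0.3545 / 0.3801 = 0.9327 which rounds to 0.93
N(d₁) = N(0.93) = 0.8238
Δ_put = N(d₁) − 1 = 0.8238 − 1 = -0.1762

-0.1762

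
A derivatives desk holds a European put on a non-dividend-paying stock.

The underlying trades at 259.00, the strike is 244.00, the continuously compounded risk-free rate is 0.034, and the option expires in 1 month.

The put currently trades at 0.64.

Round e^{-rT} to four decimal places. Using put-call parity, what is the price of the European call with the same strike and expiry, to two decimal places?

exp(−rT) = exp(−0.034·0.08333) = 0.9972
Put-call parity: C − P = S − K·e^(−rT) = 259 − 244·0.9972 = 259 − 243.3168 = 15.6832
C = P + (C − P) = 0.64 + (15.6832) = 16.3232

16.32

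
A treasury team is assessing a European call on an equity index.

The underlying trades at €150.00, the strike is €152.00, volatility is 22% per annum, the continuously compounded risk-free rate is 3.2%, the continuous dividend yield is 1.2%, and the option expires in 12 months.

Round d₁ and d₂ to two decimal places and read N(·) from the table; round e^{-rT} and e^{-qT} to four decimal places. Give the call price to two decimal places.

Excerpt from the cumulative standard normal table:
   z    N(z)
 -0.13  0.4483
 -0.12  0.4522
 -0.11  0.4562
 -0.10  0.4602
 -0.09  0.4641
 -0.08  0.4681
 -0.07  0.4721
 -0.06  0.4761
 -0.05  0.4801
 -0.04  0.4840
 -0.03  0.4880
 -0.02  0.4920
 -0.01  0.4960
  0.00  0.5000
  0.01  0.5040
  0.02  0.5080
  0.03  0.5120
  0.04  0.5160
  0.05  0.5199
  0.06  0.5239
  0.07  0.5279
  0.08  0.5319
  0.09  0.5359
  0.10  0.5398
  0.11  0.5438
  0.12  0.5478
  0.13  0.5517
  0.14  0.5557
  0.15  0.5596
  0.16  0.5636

€13.45

T = 1;  σ√T = 0.2200
ln(S/K) + (r − q + σ²/2)T = ln(150/152) + (0.032 − 0.012 + 0.22²/2)·1 = -0.0132 + 0.0442 = 0.0310
d₁ = 0.0310 / 0.2200 = 0.1407 → 0.14
d₂ = d₁ − σ√T = 0.1407 − 0.2200 = -0.0793 → -0.08
exp(−qT) = exp(−0.012·1) = 0.9881;  exp(−rT) = exp(−0.032·1) = 0.9685
N(d₁) = N(0.14) = 0.5557;  N(d₂) = N(-0.08) = 0.4681
C = 150·0.9881·0.5557 − 152·0.9685·0.4681 = 82.3631 − 68.9099 = 13.4531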